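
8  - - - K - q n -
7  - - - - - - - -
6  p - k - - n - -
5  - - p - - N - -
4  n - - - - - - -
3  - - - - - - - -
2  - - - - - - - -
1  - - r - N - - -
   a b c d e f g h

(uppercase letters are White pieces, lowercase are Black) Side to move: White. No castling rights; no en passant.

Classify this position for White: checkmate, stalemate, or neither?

checkmate

White to move; white king on d8.
In check: yes, from the black queen on f8.
King squares — c7: attacked by Kc6; d7: attacked by Kc6; e7: attacked by Qf8; c8: attacked by Qf8; e8: attacked by Nf6.
Legal moves for White: none.
In check with no legal moves → checkmate.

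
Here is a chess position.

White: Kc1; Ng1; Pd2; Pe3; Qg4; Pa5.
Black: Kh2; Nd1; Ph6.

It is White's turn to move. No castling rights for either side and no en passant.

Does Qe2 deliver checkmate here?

After Qe2: black king on h2; in check: yes, from the white queen on e2.
Black has 4 legal replies: Kg3, Kh1, Kxg1, Nf2.
In check but a legal move exists → not checkmate.

no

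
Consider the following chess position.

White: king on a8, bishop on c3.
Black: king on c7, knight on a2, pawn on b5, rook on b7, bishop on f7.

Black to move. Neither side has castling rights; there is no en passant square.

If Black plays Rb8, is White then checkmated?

no

After Rb8: white king on a8; in check: yes, from the black rook on b8.
White has 1 legal reply: Ka7.
In check but a legal move exists → not checkmate.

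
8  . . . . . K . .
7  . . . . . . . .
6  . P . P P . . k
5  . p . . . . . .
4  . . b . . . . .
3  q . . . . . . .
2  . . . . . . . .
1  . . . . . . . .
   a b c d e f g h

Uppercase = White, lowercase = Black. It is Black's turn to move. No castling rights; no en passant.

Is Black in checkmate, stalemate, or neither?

Black to move; black king on h6.
In check: no.
Legal moves for Black include: Kh7, Kg6, Kh5, Kg5, Bxe6, Bd5, Bd3, Bb3, Be2, Ba2, Bf1, Qa8+, Qa7, Qxd6+, Qa6, Qc5, Qa5, Qb4, ... (list truncated; more exist).
Black has legal moves and is not in check → neither.

neither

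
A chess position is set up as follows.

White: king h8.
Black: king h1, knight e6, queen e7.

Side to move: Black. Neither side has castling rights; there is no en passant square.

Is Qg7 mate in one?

yes

After Qg7: white king on h8; in check: yes, from the black queen on g7.
King squares — g7: attacked by Ne6; h7: attacked by Qg7; g8: attacked by Qg7.
White has no legal moves → checkmate.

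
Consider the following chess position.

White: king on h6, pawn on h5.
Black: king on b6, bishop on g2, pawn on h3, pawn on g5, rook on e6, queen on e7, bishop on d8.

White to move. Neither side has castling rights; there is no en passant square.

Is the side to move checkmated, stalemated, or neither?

White to move; white king on h6.
In check: yes, from the black rook on e6.
King squares — g5: attacked by Qe7; h5: own pawn; g6: attacked by Re6; g7: attacked by Qe7; h7: attacked by Qe7.
Legal moves for White: none.
In check with no legal moves → checkmate.

checkmate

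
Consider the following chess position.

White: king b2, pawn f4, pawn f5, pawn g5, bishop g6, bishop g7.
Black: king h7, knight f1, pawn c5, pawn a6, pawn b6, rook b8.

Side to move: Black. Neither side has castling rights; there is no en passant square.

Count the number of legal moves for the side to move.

Black to move; king on h7.
In check: yes, from the white bishop on g6.
Legal moves: Kg8, Kxg7.
Count: 2.

2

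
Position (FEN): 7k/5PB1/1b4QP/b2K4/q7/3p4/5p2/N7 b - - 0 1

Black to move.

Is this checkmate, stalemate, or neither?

Black to move; black king on h8.
In check: yes, from the white bishop on g7.
King squares — g7: attacked by Qg6; h7: attacked by Qg6; g8: attacked by Pf7.
Legal moves for Black: none.
In check with no legal moves → checkmate.

checkmate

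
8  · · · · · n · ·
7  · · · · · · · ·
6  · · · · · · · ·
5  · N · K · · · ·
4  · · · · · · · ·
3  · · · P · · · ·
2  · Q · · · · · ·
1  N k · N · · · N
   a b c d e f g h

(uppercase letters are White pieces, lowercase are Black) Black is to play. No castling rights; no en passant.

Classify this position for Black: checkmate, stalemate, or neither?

checkmate

Black to move; black king on b1.
In check: yes, from the white queen on b2.
King squares — a1: attacked by Qb2; c1: attacked by Qb2; a2: attacked by Qb2; b2: attacked by Nd1; c2: attacked by Na1.
Legal moves for Black: none.
In check with no legal moves → checkmate.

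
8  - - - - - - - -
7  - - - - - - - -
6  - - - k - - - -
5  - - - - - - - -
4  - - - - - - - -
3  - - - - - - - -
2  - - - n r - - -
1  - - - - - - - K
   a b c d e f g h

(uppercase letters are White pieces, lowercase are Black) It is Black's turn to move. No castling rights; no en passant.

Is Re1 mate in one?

After Re1: white king on h1; in check: yes, from the black rook on e1.
White has 2 legal replies: Kh2, Kg2.
In check but a legal move exists → not checkmate.

no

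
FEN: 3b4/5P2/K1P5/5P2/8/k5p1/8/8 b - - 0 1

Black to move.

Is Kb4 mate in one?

After Kb4: white king on a6; in check: no.
White is not in check, so this cannot be checkmate.

no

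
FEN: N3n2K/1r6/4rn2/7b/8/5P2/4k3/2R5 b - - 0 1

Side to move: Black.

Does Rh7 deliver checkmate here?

After Rh7: white king on h8; in check: yes, from the black rook on h7.
King squares — g7: attacked by Rh7; h7: attacked by Nf6; g8: attacked by Nf6.
White has no legal moves → checkmate.

yes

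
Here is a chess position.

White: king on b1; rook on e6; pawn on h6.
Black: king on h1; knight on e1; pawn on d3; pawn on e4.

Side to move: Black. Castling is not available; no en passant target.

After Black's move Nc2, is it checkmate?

no

After Nc2: white king on b1; in check: no.
White is not in check, so this cannot be checkmate.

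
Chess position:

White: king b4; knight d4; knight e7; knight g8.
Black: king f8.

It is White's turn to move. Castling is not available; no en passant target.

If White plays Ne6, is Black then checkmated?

no

After Ne6: black king on f8; in check: yes, from the white knight on e6.
Black has 2 legal replies: Ke8, Kf7.
In check but a legal move exists → not checkmate.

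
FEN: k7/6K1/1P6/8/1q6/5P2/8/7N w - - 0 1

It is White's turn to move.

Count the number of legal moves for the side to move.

11

White to move; king on g7.
In check: no.
Legal moves: Kh8, Kg8, Kh7, Kf7, Kh6, Kg6, Kf6, Ng3, Nf2, b7+, f4.
Count: 11.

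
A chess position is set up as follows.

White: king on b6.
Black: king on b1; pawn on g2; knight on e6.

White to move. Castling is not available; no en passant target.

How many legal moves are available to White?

6

White to move; king on b6.
In check: no.
Legal moves: Kb7, Ka7, Kc6, Ka6, Kb5, Ka5.
Count: 6.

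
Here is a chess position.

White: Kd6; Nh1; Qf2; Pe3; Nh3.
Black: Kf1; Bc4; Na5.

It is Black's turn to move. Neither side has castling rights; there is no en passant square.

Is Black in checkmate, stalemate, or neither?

Black to move; black king on f1.
In check: yes, from the white queen on f2.
King squares — e1: attacked by Qf2; g1: attacked by Qf2; e2: attacked by Qf2; f2: attacked by Nh1; g2: attacked by Qf2.
Legal moves for Black: none.
In check with no legal moves → checkmate.

checkmate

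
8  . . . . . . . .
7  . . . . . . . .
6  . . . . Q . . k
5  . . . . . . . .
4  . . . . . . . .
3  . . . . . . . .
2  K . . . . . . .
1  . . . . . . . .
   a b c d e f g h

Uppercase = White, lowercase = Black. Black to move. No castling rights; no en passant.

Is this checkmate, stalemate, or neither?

neither

Black to move; black king on h6.
In check: yes, from the white queen on e6.
Legal moves for Black: Kh7, Kg7, Kh5, Kg5.
Black is in check but has 4 legal moves → neither.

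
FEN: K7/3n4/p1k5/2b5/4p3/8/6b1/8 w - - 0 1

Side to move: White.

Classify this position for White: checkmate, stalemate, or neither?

White to move; white king on a8.
In check: no.
King squares — a7: attacked by Bc5; b7: attacked by Kc6; b8: attacked by Nd7.
Legal moves for White: none.
Not in check and no legal moves → stalemate.

stalemate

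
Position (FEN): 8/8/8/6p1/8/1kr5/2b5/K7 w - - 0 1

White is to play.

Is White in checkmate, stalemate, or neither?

White to move; white king on a1.
In check: no.
King squares — b1: attacked by Bc2; a2: attacked by Kb3; b2: attacked by Kb3.
Legal moves for White: none.
Not in check and no legal moves → stalemate.

stalemate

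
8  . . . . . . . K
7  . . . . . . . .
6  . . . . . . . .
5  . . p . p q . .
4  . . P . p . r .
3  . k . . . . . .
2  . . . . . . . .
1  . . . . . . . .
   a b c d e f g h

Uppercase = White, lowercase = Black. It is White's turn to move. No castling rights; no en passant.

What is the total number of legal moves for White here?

White to move; king on h8.
In check: no.
Legal moves: none.
Count: 0.

0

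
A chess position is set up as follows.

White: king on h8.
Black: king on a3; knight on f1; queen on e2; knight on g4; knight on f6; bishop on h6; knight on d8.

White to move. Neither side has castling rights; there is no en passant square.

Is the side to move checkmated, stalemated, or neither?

stalemate

White to move; white king on h8.
In check: no.
King squares — g7: attacked by Bh6; h7: attacked by Nf6; g8: attacked by Nf6.
Legal moves for White: none.
Not in check and no legal moves → stalemate.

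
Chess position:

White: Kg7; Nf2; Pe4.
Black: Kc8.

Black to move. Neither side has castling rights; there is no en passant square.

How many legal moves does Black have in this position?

Black to move; king on c8.
In check: no.
Legal moves: Kd8, Kb8, Kd7, Kc7, Kb7.
Count: 5.

5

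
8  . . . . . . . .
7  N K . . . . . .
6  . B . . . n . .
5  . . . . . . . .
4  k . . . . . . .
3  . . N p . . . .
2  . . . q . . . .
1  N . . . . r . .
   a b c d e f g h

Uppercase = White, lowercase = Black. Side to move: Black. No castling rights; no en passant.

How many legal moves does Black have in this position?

3

Black to move; king on a4.
In check: yes, from the white knight on c3.
Legal moves: Kb4, Ka3, Qxc3.
Count: 3.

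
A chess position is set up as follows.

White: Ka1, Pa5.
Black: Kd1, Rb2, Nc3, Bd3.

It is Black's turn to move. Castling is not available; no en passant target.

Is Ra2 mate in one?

yes

After Ra2: white king on a1; in check: yes, from the black rook on a2.
King squares — b1: attacked by Nc3; a2: attacked by Nc3; b2: attacked by Ra2.
White has no legal moves → checkmate.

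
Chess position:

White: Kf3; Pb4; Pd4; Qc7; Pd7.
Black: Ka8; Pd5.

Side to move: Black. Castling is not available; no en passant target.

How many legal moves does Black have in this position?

0

Black to move; king on a8.
In check: no.
Legal moves: none.
Count: 0.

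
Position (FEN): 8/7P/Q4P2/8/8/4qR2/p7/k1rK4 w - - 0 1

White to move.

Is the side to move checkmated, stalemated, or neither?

White to move; white king on d1.
In check: yes, from the black rook on c1.
King squares — c1: attacked by Qe3; e1: attacked by Rc1; c2: attacked by Rc1; d2: attacked by Qe3; e2: attacked by Qe3.
Legal moves for White: none.
In check with no legal moves → checkmate.

checkmate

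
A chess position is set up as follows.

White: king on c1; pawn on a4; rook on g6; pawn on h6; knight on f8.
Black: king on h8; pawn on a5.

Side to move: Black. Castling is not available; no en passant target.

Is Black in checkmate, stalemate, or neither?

stalemate

Black to move; black king on h8.
In check: no.
King squares — g7: attacked by Rg6; h7: attacked by Nf8; g8: attacked by Rg6.
Legal moves for Black: none.
Not in check and no legal moves → stalemate.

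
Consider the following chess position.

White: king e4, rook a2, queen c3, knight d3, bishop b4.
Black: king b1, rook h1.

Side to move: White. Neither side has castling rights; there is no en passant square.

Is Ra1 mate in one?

yes

After Ra1: black king on b1; in check: yes, from the white rook on a1.
King squares — a1: attacked by Qc3; c1: attacked by Ra1; a2: attacked by Ra1; b2: attacked by Qc3; c2: attacked by Qc3.
Black has no legal moves → checkmate.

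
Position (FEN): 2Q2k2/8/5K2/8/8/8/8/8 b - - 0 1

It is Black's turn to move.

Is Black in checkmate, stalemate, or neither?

Black to move; black king on f8.
In check: yes, from the white queen on c8.
King squares — e7: attacked by Kf6; f7: attacked by Kf6; g7: attacked by Kf6; e8: attacked by Qc8; g8: attacked by Qc8.
Legal moves for Black: none.
In check with no legal moves → checkmate.

checkmate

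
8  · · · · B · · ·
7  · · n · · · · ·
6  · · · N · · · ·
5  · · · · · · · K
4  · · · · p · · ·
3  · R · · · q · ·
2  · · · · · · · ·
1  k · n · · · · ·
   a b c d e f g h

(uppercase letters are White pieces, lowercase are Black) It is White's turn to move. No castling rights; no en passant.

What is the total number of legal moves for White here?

White to move; king on h5.
In check: yes, from the black queen on f3.
Legal moves: Kh6, Kg6, Kg5, Kh4, Rxf3.
Count: 5.

5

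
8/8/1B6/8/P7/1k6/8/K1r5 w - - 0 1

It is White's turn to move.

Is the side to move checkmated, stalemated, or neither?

checkmate

White to move; white king on a1.
In check: yes, from the black rook on c1.
King squares — b1: attacked by Rc1; a2: attacked by Kb3; b2: attacked by Kb3.
Legal moves for White: none.
In check with no legal moves → checkmate.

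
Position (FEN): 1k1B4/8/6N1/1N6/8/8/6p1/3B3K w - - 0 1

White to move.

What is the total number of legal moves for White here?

3

White to move; king on h1.
In check: yes, from the black pawn on g2.
Legal moves: Kh2, Kxg2, Kg1.
Count: 3.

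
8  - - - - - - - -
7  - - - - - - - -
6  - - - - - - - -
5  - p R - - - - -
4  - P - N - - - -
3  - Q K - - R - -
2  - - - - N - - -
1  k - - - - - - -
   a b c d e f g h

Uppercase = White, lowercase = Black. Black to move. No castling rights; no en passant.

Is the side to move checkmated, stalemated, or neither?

Black to move; black king on a1.
In check: no.
King squares — b1: attacked by Qb3; a2: attacked by Qb3; b2: attacked by Qb3.
Legal moves for Black: none.
Not in check and no legal moves → stalemate.

stalemate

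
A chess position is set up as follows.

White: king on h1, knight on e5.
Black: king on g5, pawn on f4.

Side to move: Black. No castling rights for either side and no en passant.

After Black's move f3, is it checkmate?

no

After f3: white king on h1; in check: no.
White is not in check, so this cannot be checkmate.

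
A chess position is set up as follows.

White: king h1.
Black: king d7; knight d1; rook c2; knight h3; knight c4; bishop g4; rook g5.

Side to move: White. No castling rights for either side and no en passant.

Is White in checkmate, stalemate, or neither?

White to move; white king on h1.
In check: no.
King squares — g1: attacked by Nh3; g2: attacked by Rc2; h2: attacked by Rc2.
Legal moves for White: none.
Not in check and no legal moves → stalemate.

stalemate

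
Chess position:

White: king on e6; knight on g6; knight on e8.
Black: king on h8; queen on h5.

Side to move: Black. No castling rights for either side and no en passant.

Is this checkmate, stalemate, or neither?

Black to move; black king on h8.
In check: yes, from the white knight on g6.
Legal moves for Black: Kg8, Kh7, Qxg6+.
Black is in check but has 3 legal moves → neither.

neither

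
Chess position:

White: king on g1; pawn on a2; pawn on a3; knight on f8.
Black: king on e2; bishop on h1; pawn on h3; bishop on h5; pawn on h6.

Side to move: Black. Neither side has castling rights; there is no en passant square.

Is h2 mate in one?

After h2: white king on g1; in check: yes, from the black pawn on h2.
White has 2 legal replies: Kxh2, Kxh1.
In check but a legal move exists → not checkmate.

no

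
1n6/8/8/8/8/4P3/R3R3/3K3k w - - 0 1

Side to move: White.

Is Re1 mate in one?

After Re1: black king on h1; in check: yes, from the white rook on e1.
King squares — g1: attacked by Re1; g2: attacked by Ra2; h2: attacked by Ra2.
Black has no legal moves → checkmate.

yes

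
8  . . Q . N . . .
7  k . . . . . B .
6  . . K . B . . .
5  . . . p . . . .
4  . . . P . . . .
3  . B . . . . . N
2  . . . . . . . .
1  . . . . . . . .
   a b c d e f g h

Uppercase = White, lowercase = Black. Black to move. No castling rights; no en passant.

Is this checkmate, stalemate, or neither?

Black to move; black king on a7.
In check: no.
King squares — a6: attacked by Qc8; b6: attacked by Kc6; b7: attacked by Kc6; a8: attacked by Qc8; b8: attacked by Qc8.
Legal moves for Black: none.
Not in check and no legal moves → stalemate.

stalemate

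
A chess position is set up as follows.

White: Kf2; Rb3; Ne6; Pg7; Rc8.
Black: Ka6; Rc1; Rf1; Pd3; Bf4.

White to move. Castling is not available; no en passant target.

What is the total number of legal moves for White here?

1

White to move; king on f2.
In check: yes, from the black rook on f1.
Legal moves: Kg2.
Count: 1.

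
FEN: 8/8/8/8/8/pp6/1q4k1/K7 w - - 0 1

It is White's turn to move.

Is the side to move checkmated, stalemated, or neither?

checkmate

White to move; white king on a1.
In check: yes, from the black queen on b2.
King squares — b1: attacked by Qb2; a2: attacked by Qb2; b2: attacked by Pa3.
Legal moves for White: none.
In check with no legal moves → checkmate.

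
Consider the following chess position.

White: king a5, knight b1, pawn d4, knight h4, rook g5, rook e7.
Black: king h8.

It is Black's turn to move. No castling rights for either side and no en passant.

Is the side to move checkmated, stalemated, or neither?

stalemate

Black to move; black king on h8.
In check: no.
King squares — g7: attacked by Rg5; h7: attacked by Re7; g8: attacked by Rg5.
Legal moves for Black: none.
Not in check and no legal moves → stalemate.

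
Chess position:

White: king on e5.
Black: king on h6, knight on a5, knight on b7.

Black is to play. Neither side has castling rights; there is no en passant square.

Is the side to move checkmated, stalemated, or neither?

Black to move; black king on h6.
In check: no.
Legal moves for Black: Nd8, Nd6, Nc5, Kh7, Kg7, Kg6, Kh5, Kg5, Nc6+, Nc4+, Nb3.
Black has 11 legal moves and is not in check → neither.

neither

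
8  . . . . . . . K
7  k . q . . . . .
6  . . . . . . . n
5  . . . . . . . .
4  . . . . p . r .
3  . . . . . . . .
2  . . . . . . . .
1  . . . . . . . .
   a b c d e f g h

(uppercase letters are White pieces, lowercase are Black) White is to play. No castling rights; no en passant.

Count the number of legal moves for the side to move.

White to move; king on h8.
In check: no.
Legal moves: none.
Count: 0.

0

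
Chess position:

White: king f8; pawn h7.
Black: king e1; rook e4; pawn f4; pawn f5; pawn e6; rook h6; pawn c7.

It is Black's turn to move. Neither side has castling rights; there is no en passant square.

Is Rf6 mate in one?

After Rf6: white king on f8; in check: yes, from the black rook on f6.
White has 4 legal replies: Kg8, Ke8, Kg7, Ke7.
In check but a legal move exists → not checkmate.

no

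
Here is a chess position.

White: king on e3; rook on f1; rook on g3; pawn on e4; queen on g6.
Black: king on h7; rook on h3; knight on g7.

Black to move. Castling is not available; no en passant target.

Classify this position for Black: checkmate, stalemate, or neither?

Black to move; black king on h7.
In check: yes, from the white queen on g6.
Legal moves for Black: Kh8, Kg8.
Black is in check but has 2 legal moves → neither.

neither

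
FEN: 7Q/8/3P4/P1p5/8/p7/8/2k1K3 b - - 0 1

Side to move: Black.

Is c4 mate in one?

no

After c4: white king on e1; in check: no.
White is not in check, so this cannot be checkmate.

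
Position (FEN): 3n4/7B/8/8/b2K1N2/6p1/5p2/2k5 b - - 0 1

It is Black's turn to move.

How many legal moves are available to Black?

19

Black to move; king on c1.
In check: no.
Legal moves: Nf7, Nb7, Ne6+, Nc6+, Be8, Bd7, Bc6, Bb5, Bb3, Bc2, Bd1, Kd2, Kb2, Kd1, g2, f1=Q, f1=R, f1=B, f1=N.
Count: 19.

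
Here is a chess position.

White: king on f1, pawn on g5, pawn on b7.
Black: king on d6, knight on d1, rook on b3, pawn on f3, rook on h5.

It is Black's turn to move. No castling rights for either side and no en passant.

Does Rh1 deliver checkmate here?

After Rh1: white king on f1; in check: yes, from the black rook on h1.
King squares — e1: attacked by Rh1; g1: attacked by Rh1; e2: attacked by Pf3; f2: attacked by Nd1; g2: attacked by Pf3.
White has no legal moves → checkmate.

yes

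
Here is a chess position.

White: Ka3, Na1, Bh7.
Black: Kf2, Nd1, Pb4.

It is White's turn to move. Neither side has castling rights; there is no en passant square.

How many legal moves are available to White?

White to move; king on a3.
In check: yes, from the black pawn on b4.
Legal moves: Kxb4, Ka4, Kb3, Ka2.
Count: 4.

4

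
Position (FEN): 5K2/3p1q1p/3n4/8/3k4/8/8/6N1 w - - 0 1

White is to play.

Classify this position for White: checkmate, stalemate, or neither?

checkmate

White to move; white king on f8.
In check: yes, from the black queen on f7.
King squares — e7: attacked by Qf7; f7: attacked by Nd6; g7: attacked by Qf7; e8: attacked by Nd6; g8: attacked by Qf7.
Legal moves for White: none.
In check with no legal moves → checkmate.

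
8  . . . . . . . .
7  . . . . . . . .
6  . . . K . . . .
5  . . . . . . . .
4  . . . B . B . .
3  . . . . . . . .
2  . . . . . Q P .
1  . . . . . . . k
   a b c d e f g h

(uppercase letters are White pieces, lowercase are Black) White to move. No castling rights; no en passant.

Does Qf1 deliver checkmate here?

yes

After Qf1: black king on h1; in check: yes, from the white queen on f1.
King squares — g1: attacked by Qf1; g2: attacked by Qf1; h2: attacked by Bf4.
Black has no legal moves → checkmate.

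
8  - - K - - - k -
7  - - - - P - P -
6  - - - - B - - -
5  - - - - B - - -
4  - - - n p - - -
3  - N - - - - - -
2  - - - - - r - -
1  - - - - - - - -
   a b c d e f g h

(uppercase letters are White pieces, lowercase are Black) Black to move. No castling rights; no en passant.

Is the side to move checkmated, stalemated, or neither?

Black to move; black king on g8.
In check: yes, from the white bishop on e6.
King squares — f7: attacked by Be6; g7: attacked by Be5; h7: available; f8: attacked by Pe7; h8: attacked by Pg7.
Legal moves for Black: Kh7, Nxe6, Rf7.
Black is in check but has 3 legal moves → neither.

neither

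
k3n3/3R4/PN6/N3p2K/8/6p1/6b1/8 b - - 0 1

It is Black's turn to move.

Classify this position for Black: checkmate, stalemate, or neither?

neither

Black to move; black king on a8.
In check: yes, from the white knight on b6.
Legal moves for Black: Kb8.
Black is in check but has 1 legal move → neither.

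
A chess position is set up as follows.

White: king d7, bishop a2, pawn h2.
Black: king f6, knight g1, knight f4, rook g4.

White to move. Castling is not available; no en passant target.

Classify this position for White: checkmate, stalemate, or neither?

neither

White to move; white king on d7.
In check: no.
Legal moves for White: Ke8, Kd8, Kc8, Kc7, Kd6, Kc6, Bg8, Bf7, Be6, Bd5, Bc4, Bb3, Bb1, h3, h4.
White has 15 legal moves and is not in check → neither.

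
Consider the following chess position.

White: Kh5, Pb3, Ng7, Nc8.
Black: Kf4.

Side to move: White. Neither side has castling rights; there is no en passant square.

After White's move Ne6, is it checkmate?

no

After Ne6: black king on f4; in check: yes, from the white knight on e6.
Black has 6 legal replies: Kf5, Ke5, Ke4, Kg3, Kf3, Ke3.
In check but a legal move exists → not checkmate.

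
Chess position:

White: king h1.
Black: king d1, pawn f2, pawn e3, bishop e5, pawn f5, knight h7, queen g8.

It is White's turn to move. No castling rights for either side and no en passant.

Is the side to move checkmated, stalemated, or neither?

White to move; white king on h1.
In check: no.
King squares — g1: attacked by Pf2; g2: attacked by Qg8; h2: attacked by Be5.
Legal moves for White: none.
Not in check and no legal moves → stalemate.

stalemate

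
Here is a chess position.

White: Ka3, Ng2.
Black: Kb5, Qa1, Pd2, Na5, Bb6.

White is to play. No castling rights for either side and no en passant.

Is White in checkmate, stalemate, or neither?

checkmate

White to move; white king on a3.
In check: yes, from the black queen on a1.
King squares — a2: attacked by Qa1; b2: attacked by Qa1; b3: attacked by Na5; a4: attacked by Qa1; b4: attacked by Kb5.
Legal moves for White: none.
In check with no legal moves → checkmate.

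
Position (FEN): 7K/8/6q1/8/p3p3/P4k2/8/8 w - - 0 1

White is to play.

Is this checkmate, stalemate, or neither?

White to move; white king on h8.
In check: no.
King squares — g7: attacked by Qg6; h7: attacked by Qg6; g8: attacked by Qg6.
Legal moves for White: none.
Not in check and no legal moves → stalemate.

stalemate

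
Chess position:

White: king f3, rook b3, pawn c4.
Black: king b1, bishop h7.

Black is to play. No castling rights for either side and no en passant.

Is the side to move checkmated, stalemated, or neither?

neither

Black to move; black king on b1.
In check: yes, from the white rook on b3.
Legal moves for Black: Kc2, Ka2, Kc1, Ka1.
Black is in check but has 4 legal moves → neither.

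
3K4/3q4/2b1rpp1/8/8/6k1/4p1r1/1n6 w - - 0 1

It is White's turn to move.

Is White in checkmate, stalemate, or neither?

White to move; white king on d8.
In check: yes, from the black queen on d7.
King squares — c7: attacked by Qd7; d7: attacked by Bc6; e7: attacked by Re6; c8: attacked by Qd7; e8: attacked by Re6.
Legal moves for White: none.
In check with no legal moves → checkmate.

checkmate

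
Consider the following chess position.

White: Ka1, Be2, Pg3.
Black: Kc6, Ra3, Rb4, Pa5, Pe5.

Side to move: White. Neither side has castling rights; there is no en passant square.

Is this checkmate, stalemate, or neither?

checkmate

White to move; white king on a1.
In check: yes, from the black rook on a3.
King squares — b1: attacked by Rb4; a2: attacked by Ra3; b2: attacked by Rb4.
Legal moves for White: none.
In check with no legal moves → checkmate.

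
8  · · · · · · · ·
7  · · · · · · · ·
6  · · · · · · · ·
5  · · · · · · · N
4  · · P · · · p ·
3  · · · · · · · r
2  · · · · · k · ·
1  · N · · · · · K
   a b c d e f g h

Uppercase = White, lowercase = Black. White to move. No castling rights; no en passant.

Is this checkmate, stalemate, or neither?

checkmate

White to move; white king on h1.
In check: yes, from the black rook on h3.
King squares — g1: attacked by Kf2; g2: attacked by Kf2; h2: attacked by Rh3.
Legal moves for White: none.
In check with no legal moves → checkmate.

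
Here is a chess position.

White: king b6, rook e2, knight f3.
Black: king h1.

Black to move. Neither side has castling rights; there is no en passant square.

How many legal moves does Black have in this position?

Black to move; king on h1.
In check: no.
Legal moves: none.
Count: 0.

0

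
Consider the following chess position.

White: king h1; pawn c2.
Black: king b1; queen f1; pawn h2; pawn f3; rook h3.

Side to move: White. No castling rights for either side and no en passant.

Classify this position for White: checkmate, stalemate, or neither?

checkmate

White to move; white king on h1.
In check: yes, from the black queen on f1.
King squares — g1: attacked by Qf1; g2: attacked by Qf1; h2: attacked by Rh3.
Legal moves for White: none.
In check with no legal moves → checkmate.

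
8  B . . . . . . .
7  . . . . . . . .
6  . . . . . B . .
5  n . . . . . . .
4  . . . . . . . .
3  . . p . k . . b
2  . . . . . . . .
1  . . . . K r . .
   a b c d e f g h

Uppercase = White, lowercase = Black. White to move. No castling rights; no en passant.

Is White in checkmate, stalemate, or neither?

White to move; white king on e1.
In check: yes, from the black rook on f1.
King squares — d1: attacked by Rf1; f1: attacked by Bh3; d2: attacked by Pc3; e2: attacked by Ke3; f2: attacked by Rf1.
Legal moves for White: none.
In check with no legal moves → checkmate.

checkmate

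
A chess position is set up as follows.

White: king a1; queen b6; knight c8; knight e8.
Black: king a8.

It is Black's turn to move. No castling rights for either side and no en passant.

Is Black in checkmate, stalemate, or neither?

Black to move; black king on a8.
In check: no.
King squares — a7: attacked by Qb6; b7: attacked by Qb6; b8: attacked by Qb6.
Legal moves for Black: none.
Not in check and no legal moves → stalemate.

stalemate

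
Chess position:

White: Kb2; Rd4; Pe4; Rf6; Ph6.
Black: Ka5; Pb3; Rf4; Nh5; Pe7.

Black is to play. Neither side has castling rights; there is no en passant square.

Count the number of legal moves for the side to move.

15

Black to move; king on a5.
In check: no.
Legal moves: Ng7, Nxf6, Ng3, Kb5, Rxf6, Rf5, Rh4, Rg4, Rxe4, Rf3, Rf2+, Rf1, exf6, e6, e5.
Count: 15.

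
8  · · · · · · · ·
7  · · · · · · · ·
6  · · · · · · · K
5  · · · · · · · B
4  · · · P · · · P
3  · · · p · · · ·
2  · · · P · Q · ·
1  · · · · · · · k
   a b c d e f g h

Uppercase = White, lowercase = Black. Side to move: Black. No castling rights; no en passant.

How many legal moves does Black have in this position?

0

Black to move; king on h1.
In check: no.
Legal moves: none.
Count: 0.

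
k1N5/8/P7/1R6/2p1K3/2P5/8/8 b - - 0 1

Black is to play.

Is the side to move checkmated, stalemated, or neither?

stalemate

Black to move; black king on a8.
In check: no.
King squares — a7: attacked by Nc8; b7: attacked by Rb5; b8: attacked by Rb5.
Legal moves for Black: none.
Not in check and no legal moves → stalemate.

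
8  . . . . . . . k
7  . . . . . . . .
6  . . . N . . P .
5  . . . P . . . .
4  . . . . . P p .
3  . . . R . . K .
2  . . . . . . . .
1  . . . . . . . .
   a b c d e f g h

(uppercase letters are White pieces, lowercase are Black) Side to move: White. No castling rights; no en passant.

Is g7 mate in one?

no

After g7: black king on h8; in check: yes, from the white pawn on g7.
Black has 3 legal replies: Kg8, Kh7, Kxg7.
In check but a legal move exists → not checkmate.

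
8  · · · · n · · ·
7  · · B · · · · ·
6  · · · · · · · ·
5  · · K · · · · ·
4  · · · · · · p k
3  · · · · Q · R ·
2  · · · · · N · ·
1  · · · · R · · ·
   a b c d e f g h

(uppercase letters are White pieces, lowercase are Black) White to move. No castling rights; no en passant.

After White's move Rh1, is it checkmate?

yes

After Rh1: black king on h4; in check: yes, from the white rook on h1.
King squares — g3: attacked by Qe3; h3: attacked by Rh1; g4: own pawn; g5: attacked by Qe3; h5: attacked by Rh1.
Black has no legal moves → checkmate.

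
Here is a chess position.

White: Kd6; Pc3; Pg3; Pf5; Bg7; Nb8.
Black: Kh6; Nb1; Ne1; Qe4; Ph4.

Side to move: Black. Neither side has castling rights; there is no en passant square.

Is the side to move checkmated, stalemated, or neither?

Black to move; black king on h6.
In check: yes, from the white bishop on g7.
Legal moves for Black: Kh7, Kxg7, Kh5, Kg5.
Black is in check but has 4 legal moves → neither.

neither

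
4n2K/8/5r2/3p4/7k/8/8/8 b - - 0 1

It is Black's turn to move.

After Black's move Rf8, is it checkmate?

After Rf8: white king on h8; in check: yes, from the black rook on f8.
White has 1 legal reply: Kh7.
In check but a legal move exists → not checkmate.

no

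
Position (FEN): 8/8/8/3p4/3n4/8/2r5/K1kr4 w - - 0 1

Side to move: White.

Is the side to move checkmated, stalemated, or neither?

stalemate

White to move; white king on a1.
In check: no.
King squares — b1: attacked by Kc1; a2: attacked by Rc2; b2: attacked by Kc1.
Legal moves for White: none.
Not in check and no legal moves → stalemate.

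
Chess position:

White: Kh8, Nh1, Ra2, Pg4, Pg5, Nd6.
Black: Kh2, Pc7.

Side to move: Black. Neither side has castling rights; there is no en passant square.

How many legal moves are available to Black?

Black to move; king on h2.
In check: yes, from the white rook on a2.
Legal moves: Kh3, Kxh1, Kg1.
Count: 3.

3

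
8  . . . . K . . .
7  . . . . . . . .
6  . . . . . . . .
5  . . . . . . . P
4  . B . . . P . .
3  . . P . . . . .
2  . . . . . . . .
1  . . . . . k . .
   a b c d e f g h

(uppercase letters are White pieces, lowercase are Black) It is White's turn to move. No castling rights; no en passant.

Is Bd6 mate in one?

no

After Bd6: black king on f1; in check: no.
Black is not in check, so this cannot be checkmate.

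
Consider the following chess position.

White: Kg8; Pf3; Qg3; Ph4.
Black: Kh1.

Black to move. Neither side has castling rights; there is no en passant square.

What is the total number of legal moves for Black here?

Black to move; king on h1.
In check: no.
Legal moves: none.
Count: 0.

0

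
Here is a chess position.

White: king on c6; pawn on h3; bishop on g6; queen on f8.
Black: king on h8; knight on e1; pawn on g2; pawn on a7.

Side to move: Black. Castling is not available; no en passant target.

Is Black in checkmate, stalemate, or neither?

Black to move; black king on h8.
In check: yes, from the white queen on f8.
King squares — g7: attacked by Qf8; h7: attacked by Bg6; g8: attacked by Qf8.
Legal moves for Black: none.
In check with no legal moves → checkmate.

checkmate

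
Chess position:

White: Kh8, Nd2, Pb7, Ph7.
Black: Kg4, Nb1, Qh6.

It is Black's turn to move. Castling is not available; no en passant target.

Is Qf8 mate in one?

yes

After Qf8: white king on h8; in check: yes, from the black queen on f8.
King squares — g7: attacked by Qf8; h7: own pawn; g8: attacked by Qf8.
White has no legal moves → checkmate.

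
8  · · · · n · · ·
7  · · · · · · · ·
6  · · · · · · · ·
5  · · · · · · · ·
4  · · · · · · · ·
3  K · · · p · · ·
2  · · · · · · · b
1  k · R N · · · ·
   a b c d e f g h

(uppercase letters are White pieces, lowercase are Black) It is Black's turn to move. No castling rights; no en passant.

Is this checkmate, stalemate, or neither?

checkmate

Black to move; black king on a1.
In check: yes, from the white rook on c1.
King squares — b1: attacked by Rc1; a2: attacked by Ka3; b2: attacked by Nd1.
Legal moves for Black: none.
In check with no legal moves → checkmate.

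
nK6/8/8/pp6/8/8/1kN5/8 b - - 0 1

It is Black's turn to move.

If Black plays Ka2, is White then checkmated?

After Ka2: white king on b8; in check: no.
White is not in check, so this cannot be checkmate.

no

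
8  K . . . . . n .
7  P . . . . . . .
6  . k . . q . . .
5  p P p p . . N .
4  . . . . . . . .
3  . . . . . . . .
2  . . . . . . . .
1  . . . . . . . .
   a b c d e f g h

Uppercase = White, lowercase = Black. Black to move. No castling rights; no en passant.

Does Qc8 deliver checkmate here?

After Qc8: white king on a8; in check: yes, from the black queen on c8.
King squares — a7: own pawn; b7: attacked by Kb6; b8: attacked by Qc8.
White has no legal moves → checkmate.

yes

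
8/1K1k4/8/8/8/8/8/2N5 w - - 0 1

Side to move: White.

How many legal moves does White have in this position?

White to move; king on b7.
In check: no.
Legal moves: Kb8, Ka8, Ka7, Kb6, Ka6, Nd3, Nb3, Ne2, Na2.
Count: 9.

9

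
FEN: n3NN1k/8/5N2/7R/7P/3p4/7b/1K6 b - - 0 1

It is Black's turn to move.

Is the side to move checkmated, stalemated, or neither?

checkmate

Black to move; black king on h8.
In check: yes, from the white rook on h5.
King squares — g7: attacked by Ne8; h7: attacked by Rh5; g8: attacked by Nf6.
Legal moves for Black: none.
In check with no legal moves → checkmate.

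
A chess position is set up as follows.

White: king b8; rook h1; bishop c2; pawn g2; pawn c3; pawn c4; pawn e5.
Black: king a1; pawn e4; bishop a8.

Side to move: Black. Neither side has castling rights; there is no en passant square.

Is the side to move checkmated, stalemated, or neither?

neither

Black to move; black king on a1.
In check: yes, from the white rook on h1.
Legal moves for Black: Kb2, Ka2.
Black is in check but has 2 legal moves → neither.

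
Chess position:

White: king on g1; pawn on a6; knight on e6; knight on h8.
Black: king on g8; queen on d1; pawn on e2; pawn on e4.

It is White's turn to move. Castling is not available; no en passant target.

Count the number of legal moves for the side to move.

3

White to move; king on g1.
In check: yes, from the black queen on d1.
Legal moves: Kh2, Kg2, Kf2.
Count: 3.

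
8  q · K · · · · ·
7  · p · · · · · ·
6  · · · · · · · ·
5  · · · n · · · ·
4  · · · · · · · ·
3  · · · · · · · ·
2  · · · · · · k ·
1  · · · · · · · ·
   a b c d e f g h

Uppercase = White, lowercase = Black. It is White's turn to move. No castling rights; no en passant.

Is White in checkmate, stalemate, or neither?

neither

White to move; white king on c8.
In check: yes, from the black queen on a8.
Legal moves for White: Kd7.
White is in check but has 1 legal move → neither.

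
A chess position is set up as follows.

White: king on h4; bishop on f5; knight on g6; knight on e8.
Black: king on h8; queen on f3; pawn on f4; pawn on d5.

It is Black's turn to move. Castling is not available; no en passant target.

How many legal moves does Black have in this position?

2

Black to move; king on h8.
In check: yes, from the white knight on g6.
Legal moves: Kg8, Kh7.
Count: 2.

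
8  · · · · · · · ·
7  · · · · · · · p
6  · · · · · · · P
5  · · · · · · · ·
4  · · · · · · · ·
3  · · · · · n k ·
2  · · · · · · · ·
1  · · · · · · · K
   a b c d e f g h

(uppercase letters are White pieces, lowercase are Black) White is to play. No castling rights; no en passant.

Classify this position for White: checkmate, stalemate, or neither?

White to move; white king on h1.
In check: no.
King squares — g1: attacked by Nf3; g2: attacked by Kg3; h2: attacked by Nf3.
Legal moves for White: none.
Not in check and no legal moves → stalemate.

stalemate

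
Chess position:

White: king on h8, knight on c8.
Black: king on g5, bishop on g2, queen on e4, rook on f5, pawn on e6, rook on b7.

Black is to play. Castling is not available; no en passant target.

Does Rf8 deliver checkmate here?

After Rf8: white king on h8; in check: yes, from the black rook on f8.
King squares — g7: attacked by Rb7; h7: attacked by Qe4; g8: attacked by Rf8.
White has no legal moves → checkmate.

yes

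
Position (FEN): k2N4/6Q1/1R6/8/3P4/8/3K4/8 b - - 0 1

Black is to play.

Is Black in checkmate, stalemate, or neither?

stalemate

Black to move; black king on a8.
In check: no.
King squares — a7: attacked by Qg7; b7: attacked by Rb6; b8: attacked by Rb6.
Legal moves for Black: none.
Not in check and no legal moves → stalemate.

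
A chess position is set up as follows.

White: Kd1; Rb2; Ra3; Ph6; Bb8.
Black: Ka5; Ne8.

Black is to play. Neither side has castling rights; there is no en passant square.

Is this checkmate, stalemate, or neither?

checkmate

Black to move; black king on a5.
In check: yes, from the white rook on a3.
King squares — a4: attacked by Ra3; b4: attacked by Rb2; b5: attacked by Rb2; a6: attacked by Ra3; b6: attacked by Rb2.
Legal moves for Black: none.
In check with no legal moves → checkmate.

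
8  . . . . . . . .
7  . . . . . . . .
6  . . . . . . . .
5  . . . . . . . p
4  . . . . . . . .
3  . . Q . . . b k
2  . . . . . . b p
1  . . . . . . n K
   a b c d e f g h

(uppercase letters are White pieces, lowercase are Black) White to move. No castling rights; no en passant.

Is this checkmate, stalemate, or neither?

White to move; white king on h1.
In check: yes, from the black bishop on g2.
King squares — g1: attacked by Ph2; g2: attacked by Kh3; h2: attacked by Bg3.
Legal moves for White: none.
In check with no legal moves → checkmate.

checkmate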